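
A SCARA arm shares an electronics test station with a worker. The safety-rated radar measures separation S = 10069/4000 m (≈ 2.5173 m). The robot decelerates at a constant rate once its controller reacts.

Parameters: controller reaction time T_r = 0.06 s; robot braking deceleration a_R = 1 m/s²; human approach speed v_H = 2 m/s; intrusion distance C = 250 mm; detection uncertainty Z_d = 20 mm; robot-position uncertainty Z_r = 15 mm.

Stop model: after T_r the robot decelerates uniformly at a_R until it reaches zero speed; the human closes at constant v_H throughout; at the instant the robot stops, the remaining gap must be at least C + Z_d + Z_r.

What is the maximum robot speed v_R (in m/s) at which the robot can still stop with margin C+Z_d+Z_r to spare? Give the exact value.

quadratic (1/2)·v² + (103/50)·v + (-8449/4000) = 0
  disc = (103/50)² − 4·(1/2)·(-8449/4000) = 84681/10000 ; √disc = 291/100
  v_R = (−(103/50) + 291/100) / (2·(1/2)) = 17/20 m/s
check:
braking lasts T_s = (17/20)/1 = 0.8500 s
robot covers v_R·T_r = 0.8500·0.0600 = 0.0510 m before braking
robot covers 0.8500·0.8500 − ½·1.0000·0.8500² = 0.3613 m while stopping
human closes 2.0000·0.9100 = 1.8200 m
margins: 0.2500+0.0200+0.0150 = 0.2850 m
sum ≈ 0.0510+0.3613+1.8200+0.2850 ≈ 2.5173 m = S ✓

v_R_max = 17/20 m/s = 0.8500 m/s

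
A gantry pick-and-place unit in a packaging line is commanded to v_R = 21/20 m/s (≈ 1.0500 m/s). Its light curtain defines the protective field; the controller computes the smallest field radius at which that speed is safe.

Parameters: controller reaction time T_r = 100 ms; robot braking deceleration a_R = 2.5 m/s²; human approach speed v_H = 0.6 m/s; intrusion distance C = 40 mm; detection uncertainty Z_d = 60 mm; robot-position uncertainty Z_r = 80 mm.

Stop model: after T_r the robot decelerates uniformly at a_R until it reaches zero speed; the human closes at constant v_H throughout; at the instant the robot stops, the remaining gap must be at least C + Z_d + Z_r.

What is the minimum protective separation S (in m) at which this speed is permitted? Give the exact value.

S_min = 327/400 m = 0.8175 m

stop time T_s = (21/20)/(5/2) = 0.4200 s
robot in T_r: 1.0500·0.1000 = 0.1050 m
robot covers 1.0500·0.4200 − ½·2.5000·0.4200² = 0.2205 m while stopping
human closes 0.6000·0.5200 = 0.3120 m
margins: 0.0400+0.0600+0.0800 = 0.1800 m
S_min ≈ 0.1050+0.2205+0.3120+0.1800  ⇒  S_min = 327/400 m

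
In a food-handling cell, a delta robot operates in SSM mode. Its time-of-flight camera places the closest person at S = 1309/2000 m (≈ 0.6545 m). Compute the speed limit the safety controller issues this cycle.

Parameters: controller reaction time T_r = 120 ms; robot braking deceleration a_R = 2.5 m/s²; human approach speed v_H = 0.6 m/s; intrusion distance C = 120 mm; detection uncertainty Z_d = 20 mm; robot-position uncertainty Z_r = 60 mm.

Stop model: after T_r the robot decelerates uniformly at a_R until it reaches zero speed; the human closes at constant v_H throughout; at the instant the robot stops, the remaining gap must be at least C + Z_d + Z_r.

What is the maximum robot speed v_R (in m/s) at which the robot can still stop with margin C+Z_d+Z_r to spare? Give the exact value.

collect terms ⇒ (1/5)·v_R² + (9/25)·v_R + (-153/400) = 0
  disc = (9/25)² − 4·(1/5)·(-153/400) = 1089/2500 ; √disc = 33/50
  v_R = (−(9/25) + 33/50) / (2·(1/5)) = 3/4 m/s
check:
T_s = v_R/a_R = (3/4)/(5/2) = 0.3000 s
reaction-phase robot travel = 0.7500·0.1200 = 0.0900 m
robot under decel: 0.7500²/(2·2.5000) = 0.1125 m
human over T_r+T_s: 0.6000·(0.1200+0.3000) = 0.2520 m
residual clearance needed = 0.1200+0.0200+0.0600 = 0.2000 m
sum ≈ 0.0900+0.1125+0.2520+0.2000 ≈ 0.6545 m = S ✓

v_R_max = 3/4 m/s = 0.7500 m/s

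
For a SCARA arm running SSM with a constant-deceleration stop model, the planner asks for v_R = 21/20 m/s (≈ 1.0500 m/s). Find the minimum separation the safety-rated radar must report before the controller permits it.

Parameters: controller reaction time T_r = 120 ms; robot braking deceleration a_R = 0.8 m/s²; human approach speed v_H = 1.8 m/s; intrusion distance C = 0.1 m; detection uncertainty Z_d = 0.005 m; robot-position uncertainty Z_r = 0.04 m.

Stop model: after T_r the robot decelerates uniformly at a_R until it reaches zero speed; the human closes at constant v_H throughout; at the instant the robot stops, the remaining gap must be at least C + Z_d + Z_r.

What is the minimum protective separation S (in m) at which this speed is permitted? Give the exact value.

S_min = 56617/16000 m = 3.5386 m

braking lasts T_s = (21/20)/(4/5) = 1.3125 s
robot covers v_R·T_r = 1.0500·0.1200 = 0.1260 m before braking
robot under decel: 1.0500²/(2·0.8000) = 0.6891 m
person approaches 1.8000·(0.1200+1.3125) = 2.5785 m
C+Z_d+Z_r = 0.1000+0.0050+0.0400 = 0.1450 m
S_min ≈ 0.1260+0.6891+2.5785+0.1450  ⇒  S_min = 56617/16000 m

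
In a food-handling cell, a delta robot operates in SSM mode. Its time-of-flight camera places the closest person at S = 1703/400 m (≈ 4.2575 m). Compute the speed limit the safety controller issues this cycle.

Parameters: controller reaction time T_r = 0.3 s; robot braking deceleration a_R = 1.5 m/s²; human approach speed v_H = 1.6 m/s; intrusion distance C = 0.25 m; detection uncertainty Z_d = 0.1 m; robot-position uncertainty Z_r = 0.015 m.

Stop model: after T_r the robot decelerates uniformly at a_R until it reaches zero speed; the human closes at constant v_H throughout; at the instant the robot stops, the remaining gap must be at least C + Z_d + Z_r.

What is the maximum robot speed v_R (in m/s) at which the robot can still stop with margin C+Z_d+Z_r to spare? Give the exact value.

v_R_max = 7/4 m/s = 1.7500 m/s

quadratic (1/3)·v² + (41/30)·v + (-273/80) = 0
  disc = (41/30)² − 4·(1/3)·(-273/80) = 1444/225 ; √disc = 38/15
  v_R = (−(41/30) + 38/15) / (2·(1/3)) = 7/4 m/s
check:
stop time T_s = (7/4)/(3/2) = 1.1667 s
robot in T_r: 1.7500·0.3000 = 0.5250 m
braking distance = 1.7500²/(2·1.5000) = 1.0208 m
human over T_r+T_s: 1.6000·(0.3000+1.1667) = 2.3467 m
C+Z_d+Z_r = 0.2500+0.1000+0.0150 = 0.3650 m
sum ≈ 0.5250+1.0208+2.3467+0.3650 ≈ 4.2575 m = S ✓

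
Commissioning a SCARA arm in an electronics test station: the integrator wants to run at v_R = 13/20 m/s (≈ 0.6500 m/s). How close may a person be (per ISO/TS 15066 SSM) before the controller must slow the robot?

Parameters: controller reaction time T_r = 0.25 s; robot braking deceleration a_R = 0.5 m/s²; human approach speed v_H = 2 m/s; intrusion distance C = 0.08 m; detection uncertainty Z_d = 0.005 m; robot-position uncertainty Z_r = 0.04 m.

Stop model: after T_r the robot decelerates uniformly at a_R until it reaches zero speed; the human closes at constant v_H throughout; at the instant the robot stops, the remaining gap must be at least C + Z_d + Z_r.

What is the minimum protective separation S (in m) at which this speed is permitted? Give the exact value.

S_min = 381/100 m = 3.8100 m

stop time T_s = (13/20)/(1/2) = 1.3000 s
reaction-phase robot travel = 0.6500·0.2500 = 0.1625 m
robot under decel: 0.6500²/(2·0.5000) = 0.4225 m
person approaches 2.0000·(0.2500+1.3000) = 3.1000 m
residual clearance needed = 0.0800+0.0050+0.0400 = 0.1250 m
S_min ≈ 0.1625+0.4225+3.1000+0.1250  ⇒  S_min = 381/100 m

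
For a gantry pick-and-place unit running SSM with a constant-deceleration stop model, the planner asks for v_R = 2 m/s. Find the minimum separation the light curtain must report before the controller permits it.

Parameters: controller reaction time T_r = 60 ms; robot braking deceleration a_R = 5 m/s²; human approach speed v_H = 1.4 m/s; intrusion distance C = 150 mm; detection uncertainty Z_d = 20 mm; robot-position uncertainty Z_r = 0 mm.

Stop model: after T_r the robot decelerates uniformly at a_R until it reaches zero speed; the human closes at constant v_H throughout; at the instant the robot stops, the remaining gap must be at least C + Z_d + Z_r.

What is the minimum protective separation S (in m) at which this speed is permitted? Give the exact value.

stop time T_s = 2/5 = 0.4000 s
robot in T_r: 2.0000·0.0600 = 0.1200 m
robot under decel: 2.0000²/(2·5.0000) = 0.4000 m
human over T_r+T_s: 1.4000·(0.0600+0.4000) = 0.6440 m
residual clearance needed = 0.1500+0.0200+0.0000 = 0.1700 m
S_min ≈ 0.1200+0.4000+0.6440+0.1700  ⇒  S_min = 667/500 m

S_min = 667/500 m = 1.3340 m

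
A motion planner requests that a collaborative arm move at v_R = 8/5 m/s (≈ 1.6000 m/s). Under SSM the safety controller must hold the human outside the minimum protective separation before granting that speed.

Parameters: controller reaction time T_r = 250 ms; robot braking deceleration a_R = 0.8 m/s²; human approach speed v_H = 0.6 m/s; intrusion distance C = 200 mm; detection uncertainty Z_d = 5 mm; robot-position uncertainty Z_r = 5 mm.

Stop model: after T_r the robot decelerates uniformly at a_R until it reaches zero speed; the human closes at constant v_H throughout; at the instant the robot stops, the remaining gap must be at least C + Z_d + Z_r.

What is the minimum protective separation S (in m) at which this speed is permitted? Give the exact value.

stop time T_s = (8/5)/(4/5) = 2.0000 s
robot in T_r: 1.6000·0.2500 = 0.4000 m
robot covers 1.6000·2.0000 − ½·0.8000·2.0000² = 1.6000 m while stopping
person approaches 0.6000·(0.2500+2.0000) = 1.3500 m
margins: 0.2000+0.0050+0.0050 = 0.2100 m
S_min ≈ 0.4000+1.6000+1.3500+0.2100  ⇒  S_min = 89/25 m

S_min = 89/25 m = 3.5600 m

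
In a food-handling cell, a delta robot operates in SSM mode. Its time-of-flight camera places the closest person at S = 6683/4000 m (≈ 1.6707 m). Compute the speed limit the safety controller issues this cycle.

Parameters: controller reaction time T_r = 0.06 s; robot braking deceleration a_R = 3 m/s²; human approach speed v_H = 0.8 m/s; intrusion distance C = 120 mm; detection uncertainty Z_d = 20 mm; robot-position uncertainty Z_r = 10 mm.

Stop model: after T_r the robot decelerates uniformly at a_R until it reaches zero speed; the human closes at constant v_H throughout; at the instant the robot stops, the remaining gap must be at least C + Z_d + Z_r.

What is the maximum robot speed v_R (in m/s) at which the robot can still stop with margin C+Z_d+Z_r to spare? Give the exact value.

at the boundary: (1/6)·v² + (49/150)·v + (-5891/4000) = 0
  disc = (49/150)² − 4·(1/6)·(-5891/4000) = 97969/90000 ; √disc = 313/300
  v_R = (−(49/150) + 313/300) / (2·(1/6)) = 43/20 m/s
check:
braking lasts T_s = (43/20)/3 = 0.7167 s
reaction-phase robot travel = 2.1500·0.0600 = 0.1290 m
braking distance = 2.1500²/(2·3.0000) = 0.7704 m
person approaches 0.8000·(0.0600+0.7167) = 0.6213 m
margins: 0.1200+0.0200+0.0100 = 0.1500 m
sum ≈ 0.1290+0.7704+0.6213+0.1500 ≈ 1.6707 m = S ✓

v_R_max = 43/20 m/s = 2.1500 m/s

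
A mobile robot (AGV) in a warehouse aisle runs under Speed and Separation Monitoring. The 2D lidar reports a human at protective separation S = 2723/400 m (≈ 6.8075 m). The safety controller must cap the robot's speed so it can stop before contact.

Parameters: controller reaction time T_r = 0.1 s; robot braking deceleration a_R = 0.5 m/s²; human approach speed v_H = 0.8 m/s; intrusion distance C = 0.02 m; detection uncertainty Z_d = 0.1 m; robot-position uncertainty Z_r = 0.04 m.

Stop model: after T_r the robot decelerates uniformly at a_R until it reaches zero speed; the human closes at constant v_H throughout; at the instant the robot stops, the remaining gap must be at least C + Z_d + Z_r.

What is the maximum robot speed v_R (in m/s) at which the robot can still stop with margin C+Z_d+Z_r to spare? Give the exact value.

v_R_max = 37/20 m/s = 1.8500 m/s

quadratic (1)·v² + (17/10)·v + (-2627/400) = 0
  disc = (17/10)² − 4·(1)·(-2627/400) = 729/25 ; √disc = 27/5
  v_R = (−(17/10) + 27/5) / (2·(1)) = 37/20 m/s
check:
braking lasts T_s = (37/20)/(1/2) = 3.7000 s
robot covers v_R·T_r = 1.8500·0.1000 = 0.1850 m before braking
robot covers 1.8500·3.7000 − ½·0.5000·3.7000² = 3.4225 m while stopping
human closes 0.8000·3.8000 = 3.0400 m
residual clearance needed = 0.0200+0.1000+0.0400 = 0.1600 m
sum ≈ 0.1850+3.4225+3.0400+0.1600 ≈ 6.8075 m = S ✓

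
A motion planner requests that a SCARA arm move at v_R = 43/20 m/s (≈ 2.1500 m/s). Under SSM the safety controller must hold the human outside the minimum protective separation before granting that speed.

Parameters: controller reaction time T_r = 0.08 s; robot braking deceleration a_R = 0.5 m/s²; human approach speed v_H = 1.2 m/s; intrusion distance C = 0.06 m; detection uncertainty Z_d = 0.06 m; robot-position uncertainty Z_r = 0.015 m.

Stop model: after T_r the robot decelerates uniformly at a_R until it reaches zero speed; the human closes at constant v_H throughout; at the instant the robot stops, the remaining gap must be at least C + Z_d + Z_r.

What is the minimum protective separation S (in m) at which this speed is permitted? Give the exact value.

stop time T_s = (43/20)/(1/2) = 4.3000 s
robot in T_r: 2.1500·0.0800 = 0.1720 m
robot covers 2.1500·4.3000 − ½·0.5000·4.3000² = 4.6225 m while stopping
human closes 1.2000·4.3800 = 5.2560 m
C+Z_d+Z_r = 0.0600+0.0600+0.0150 = 0.1350 m
S_min ≈ 0.1720+4.6225+5.2560+0.1350  ⇒  S_min = 20371/2000 m

S_min = 20371/2000 m = 10.1855 m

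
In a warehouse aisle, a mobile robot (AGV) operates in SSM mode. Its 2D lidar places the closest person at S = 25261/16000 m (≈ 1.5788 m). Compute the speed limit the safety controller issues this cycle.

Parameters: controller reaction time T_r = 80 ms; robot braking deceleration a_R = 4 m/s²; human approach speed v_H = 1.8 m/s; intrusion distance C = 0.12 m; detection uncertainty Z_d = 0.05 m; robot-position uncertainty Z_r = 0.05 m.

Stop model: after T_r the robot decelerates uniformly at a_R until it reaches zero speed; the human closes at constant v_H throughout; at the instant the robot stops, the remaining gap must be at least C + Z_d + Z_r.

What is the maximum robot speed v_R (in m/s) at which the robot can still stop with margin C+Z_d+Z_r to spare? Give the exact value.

quadratic (1/8)·v² + (53/100)·v + (-19437/16000) = 0
  disc = (53/100)² − 4·(1/8)·(-19437/16000) = 142129/160000 ; √disc = 377/400
  v_R = (−(53/100) + 377/400) / (2·(1/8)) = 33/20 m/s
check:
braking lasts T_s = (33/20)/4 = 0.4125 s
robot in T_r: 1.6500·0.0800 = 0.1320 m
robot under decel: 1.6500²/(2·4.0000) = 0.3403 m
human over T_r+T_s: 1.8000·(0.0800+0.4125) = 0.8865 m
C+Z_d+Z_r = 0.1200+0.0500+0.0500 = 0.2200 m
sum ≈ 0.1320+0.3403+0.8865+0.2200 ≈ 1.5788 m = S ✓

v_R_max = 33/20 m/s = 1.6500 m/s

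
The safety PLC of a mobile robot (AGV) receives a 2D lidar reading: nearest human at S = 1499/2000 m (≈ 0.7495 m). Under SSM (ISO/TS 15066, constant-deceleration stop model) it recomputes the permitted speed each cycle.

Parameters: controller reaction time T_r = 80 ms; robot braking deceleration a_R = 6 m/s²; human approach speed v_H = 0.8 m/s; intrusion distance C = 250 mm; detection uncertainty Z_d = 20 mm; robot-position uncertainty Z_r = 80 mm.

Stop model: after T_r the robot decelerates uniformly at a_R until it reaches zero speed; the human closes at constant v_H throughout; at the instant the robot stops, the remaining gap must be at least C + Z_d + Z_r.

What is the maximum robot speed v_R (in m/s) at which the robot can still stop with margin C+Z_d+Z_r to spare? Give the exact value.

collect terms ⇒ (1/12)·v_R² + (16/75)·v_R + (-671/2000) = 0
  disc = (16/75)² − 4·(1/12)·(-671/2000) = 14161/90000 ; √disc = 119/300
  v_R = (−(16/75) + 119/300) / (2·(1/12)) = 11/10 m/s
check:
T_s = v_R/a_R = (11/10)/6 = 0.1833 s
reaction-phase robot travel = 1.1000·0.0800 = 0.0880 m
braking distance = 1.1000²/(2·6.0000) = 0.1008 m
human closes 0.8000·0.2633 = 0.2107 m
C+Z_d+Z_r = 0.2500+0.0200+0.0800 = 0.3500 m
sum ≈ 0.0880+0.1008+0.2107+0.3500 ≈ 0.7495 m = S ✓

v_R_max = 11/10 m/s = 1.1000 m/s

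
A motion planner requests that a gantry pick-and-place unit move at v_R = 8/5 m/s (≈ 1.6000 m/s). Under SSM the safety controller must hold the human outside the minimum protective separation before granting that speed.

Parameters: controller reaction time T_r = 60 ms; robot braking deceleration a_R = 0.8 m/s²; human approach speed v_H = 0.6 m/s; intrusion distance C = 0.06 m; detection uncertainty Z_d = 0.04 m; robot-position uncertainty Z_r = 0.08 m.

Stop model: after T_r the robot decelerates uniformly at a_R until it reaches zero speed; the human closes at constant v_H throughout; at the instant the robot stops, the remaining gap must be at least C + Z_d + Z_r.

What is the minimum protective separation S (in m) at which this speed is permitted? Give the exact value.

S_min = 389/125 m = 3.1120 m

T_s = v_R/a_R = (8/5)/(4/5) = 2.0000 s
robot covers v_R·T_r = 1.6000·0.0600 = 0.0960 m before braking
robot under decel: 1.6000²/(2·0.8000) = 1.6000 m
human closes 0.6000·2.0600 = 1.2360 m
C+Z_d+Z_r = 0.0600+0.0400+0.0800 = 0.1800 m
S_min ≈ 0.0960+1.6000+1.2360+0.1800  ⇒  S_min = 389/125 m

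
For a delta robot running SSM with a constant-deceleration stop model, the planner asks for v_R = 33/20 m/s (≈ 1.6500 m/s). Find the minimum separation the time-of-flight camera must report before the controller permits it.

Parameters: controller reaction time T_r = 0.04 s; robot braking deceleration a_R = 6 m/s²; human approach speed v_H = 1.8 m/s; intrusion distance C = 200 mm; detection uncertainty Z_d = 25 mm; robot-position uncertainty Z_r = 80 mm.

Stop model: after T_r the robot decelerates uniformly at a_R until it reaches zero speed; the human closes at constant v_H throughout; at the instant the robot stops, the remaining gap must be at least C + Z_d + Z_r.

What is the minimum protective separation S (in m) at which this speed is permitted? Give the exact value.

stop time T_s = (33/20)/6 = 0.2750 s
reaction-phase robot travel = 1.6500·0.0400 = 0.0660 m
robot covers 1.6500·0.2750 − ½·6.0000·0.2750² = 0.2269 m while stopping
person approaches 1.8000·(0.0400+0.2750) = 0.5670 m
residual clearance needed = 0.2000+0.0250+0.0800 = 0.3050 m
S_min ≈ 0.0660+0.2269+0.5670+0.3050  ⇒  S_min = 9319/8000 m

S_min = 9319/8000 m = 1.1649 m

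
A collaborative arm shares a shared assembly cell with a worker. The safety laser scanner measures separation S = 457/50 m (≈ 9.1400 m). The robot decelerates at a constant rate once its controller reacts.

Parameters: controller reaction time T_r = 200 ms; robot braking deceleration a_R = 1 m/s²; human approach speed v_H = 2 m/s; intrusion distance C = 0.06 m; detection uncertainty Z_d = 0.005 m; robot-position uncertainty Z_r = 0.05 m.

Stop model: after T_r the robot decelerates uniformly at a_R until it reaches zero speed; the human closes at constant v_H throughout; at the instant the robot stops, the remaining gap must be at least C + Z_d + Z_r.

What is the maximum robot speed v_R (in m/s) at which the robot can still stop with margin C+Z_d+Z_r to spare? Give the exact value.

v_R_max = 5/2 m/s = 2.5000 m/s

collect terms ⇒ (1/2)·v_R² + (11/5)·v_R + (-69/8) = 0
  disc = (11/5)² − 4·(1/2)·(-69/8) = 2209/100 ; √disc = 47/10
  v_R = (−(11/5) + 47/10) / (2·(1/2)) = 5/2 m/s
check:
stop time T_s = (5/2)/1 = 2.5000 s
robot in T_r: 2.5000·0.2000 = 0.5000 m
robot covers 2.5000·2.5000 − ½·1.0000·2.5000² = 3.1250 m while stopping
human over T_r+T_s: 2.0000·(0.2000+2.5000) = 5.4000 m
C+Z_d+Z_r = 0.0600+0.0050+0.0500 = 0.1150 m
sum ≈ 0.5000+3.1250+5.4000+0.1150 ≈ 9.1400 m = S ✓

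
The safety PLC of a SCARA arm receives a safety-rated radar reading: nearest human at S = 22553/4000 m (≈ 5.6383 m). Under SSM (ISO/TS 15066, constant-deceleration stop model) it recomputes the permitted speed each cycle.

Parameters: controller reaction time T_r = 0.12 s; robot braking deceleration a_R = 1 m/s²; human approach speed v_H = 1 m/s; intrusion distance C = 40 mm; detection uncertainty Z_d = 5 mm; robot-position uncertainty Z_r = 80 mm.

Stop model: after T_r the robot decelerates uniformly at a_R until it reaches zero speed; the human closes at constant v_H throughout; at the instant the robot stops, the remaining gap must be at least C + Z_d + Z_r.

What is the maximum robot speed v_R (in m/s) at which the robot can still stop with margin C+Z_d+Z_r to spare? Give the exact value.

collect terms ⇒ (1/2)·v_R² + (28/25)·v_R + (-21573/4000) = 0
  disc = (28/25)² − 4·(1/2)·(-21573/4000) = 120409/10000 ; √disc = 347/100
  v_R = (−(28/25) + 347/100) / (2·(1/2)) = 47/20 m/s
check:
stop time T_s = (47/20)/1 = 2.3500 s
robot covers v_R·T_r = 2.3500·0.1200 = 0.2820 m before braking
robot under decel: 2.3500²/(2·1.0000) = 2.7612 m
human over T_r+T_s: 1.0000·(0.1200+2.3500) = 2.4700 m
C+Z_d+Z_r = 0.0400+0.0050+0.0800 = 0.1250 m
sum ≈ 0.2820+2.7612+2.4700+0.1250 ≈ 5.6383 m = S ✓

v_R_max = 47/20 m/s = 2.3500 m/s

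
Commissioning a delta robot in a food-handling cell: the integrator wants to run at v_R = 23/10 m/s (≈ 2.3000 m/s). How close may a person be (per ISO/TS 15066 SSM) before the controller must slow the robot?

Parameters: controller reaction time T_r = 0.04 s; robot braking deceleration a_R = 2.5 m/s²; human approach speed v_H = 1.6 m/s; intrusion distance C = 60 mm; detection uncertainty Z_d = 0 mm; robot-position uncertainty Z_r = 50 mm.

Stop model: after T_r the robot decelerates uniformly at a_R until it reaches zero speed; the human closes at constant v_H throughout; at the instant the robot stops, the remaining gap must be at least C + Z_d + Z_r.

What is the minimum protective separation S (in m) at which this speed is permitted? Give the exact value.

S_min = 699/250 m = 2.7960 m

stop time T_s = (23/10)/(5/2) = 0.9200 s
robot covers v_R·T_r = 2.3000·0.0400 = 0.0920 m before braking
braking distance = 2.3000²/(2·2.5000) = 1.0580 m
person approaches 1.6000·(0.0400+0.9200) = 1.5360 m
margins: 0.0600+0.0000+0.0500 = 0.1100 m
S_min ≈ 0.0920+1.0580+1.5360+0.1100  ⇒  S_min = 699/250 m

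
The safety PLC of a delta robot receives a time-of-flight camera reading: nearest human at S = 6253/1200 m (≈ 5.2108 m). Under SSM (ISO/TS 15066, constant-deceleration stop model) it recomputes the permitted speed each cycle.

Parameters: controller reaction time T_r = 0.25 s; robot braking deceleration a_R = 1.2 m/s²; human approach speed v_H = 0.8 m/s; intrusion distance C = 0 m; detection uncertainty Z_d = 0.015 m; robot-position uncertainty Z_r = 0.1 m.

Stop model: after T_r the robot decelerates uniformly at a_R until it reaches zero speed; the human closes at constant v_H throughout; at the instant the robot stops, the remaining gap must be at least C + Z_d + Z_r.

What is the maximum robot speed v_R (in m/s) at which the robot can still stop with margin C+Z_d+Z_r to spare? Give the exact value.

quadratic (5/12)·v² + (11/12)·v + (-235/48) = 0
  disc = (11/12)² − 4·(5/12)·(-235/48) = 9 ; √disc = 3
  v_R = (−(11/12) + 3) / (2·(5/12)) = 5/2 m/s
check:
stop time T_s = (5/2)/(6/5) = 2.0833 s
reaction-phase robot travel = 2.5000·0.2500 = 0.6250 m
robot under decel: 2.5000²/(2·1.2000) = 2.6042 m
human over T_r+T_s: 0.8000·(0.2500+2.0833) = 1.8667 m
margins: 0.0000+0.0150+0.1000 = 0.1150 m
sum ≈ 0.6250+2.6042+1.8667+0.1150 ≈ 5.2108 m = S ✓

v_R_max = 5/2 m/s = 2.5000 m/s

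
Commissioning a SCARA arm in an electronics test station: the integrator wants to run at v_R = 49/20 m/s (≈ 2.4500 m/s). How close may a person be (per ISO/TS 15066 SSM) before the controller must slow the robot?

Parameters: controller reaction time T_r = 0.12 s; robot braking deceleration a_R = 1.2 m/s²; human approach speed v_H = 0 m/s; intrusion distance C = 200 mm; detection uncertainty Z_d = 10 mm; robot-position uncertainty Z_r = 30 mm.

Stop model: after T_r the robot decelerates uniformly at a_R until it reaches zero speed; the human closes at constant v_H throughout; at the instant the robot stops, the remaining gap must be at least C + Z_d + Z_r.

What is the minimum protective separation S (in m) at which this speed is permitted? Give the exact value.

S_min = 72841/24000 m = 3.0350 m

braking lasts T_s = (49/20)/(6/5) = 2.0417 s
robot in T_r: 2.4500·0.1200 = 0.2940 m
robot under decel: 2.4500²/(2·1.2000) = 2.5010 m
human over T_r+T_s: 0.0000·(0.1200+2.0417) = 0.0000 m
margins: 0.2000+0.0100+0.0300 = 0.2400 m
S_min ≈ 0.2940+2.5010+0.0000+0.2400  ⇒  S_min = 72841/24000 m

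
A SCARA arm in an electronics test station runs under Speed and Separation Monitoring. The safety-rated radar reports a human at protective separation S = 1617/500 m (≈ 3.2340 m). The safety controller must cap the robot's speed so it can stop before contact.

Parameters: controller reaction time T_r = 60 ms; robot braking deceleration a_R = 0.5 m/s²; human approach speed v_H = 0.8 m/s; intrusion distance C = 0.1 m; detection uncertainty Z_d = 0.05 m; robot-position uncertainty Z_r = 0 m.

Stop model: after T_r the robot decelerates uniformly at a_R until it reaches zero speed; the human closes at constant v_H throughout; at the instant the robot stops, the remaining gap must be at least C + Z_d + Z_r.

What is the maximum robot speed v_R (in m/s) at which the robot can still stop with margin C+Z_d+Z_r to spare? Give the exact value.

collect terms ⇒ (1)·v_R² + (83/50)·v_R + (-759/250) = 0
  disc = (83/50)² − 4·(1)·(-759/250) = 37249/2500 ; √disc = 193/50
  v_R = (−(83/50) + 193/50) / (2·(1)) = 11/10 m/s
check:
braking lasts T_s = (11/10)/(1/2) = 2.2000 s
reaction-phase robot travel = 1.1000·0.0600 = 0.0660 m
robot covers 1.1000·2.2000 − ½·0.5000·2.2000² = 1.2100 m while stopping
human closes 0.8000·2.2600 = 1.8080 m
C+Z_d+Z_r = 0.1000+0.0500+0.0000 = 0.1500 m
sum ≈ 0.0660+1.2100+1.8080+0.1500 ≈ 3.2340 m = S ✓

v_R_max = 11/10 m/s = 1.1000 m/s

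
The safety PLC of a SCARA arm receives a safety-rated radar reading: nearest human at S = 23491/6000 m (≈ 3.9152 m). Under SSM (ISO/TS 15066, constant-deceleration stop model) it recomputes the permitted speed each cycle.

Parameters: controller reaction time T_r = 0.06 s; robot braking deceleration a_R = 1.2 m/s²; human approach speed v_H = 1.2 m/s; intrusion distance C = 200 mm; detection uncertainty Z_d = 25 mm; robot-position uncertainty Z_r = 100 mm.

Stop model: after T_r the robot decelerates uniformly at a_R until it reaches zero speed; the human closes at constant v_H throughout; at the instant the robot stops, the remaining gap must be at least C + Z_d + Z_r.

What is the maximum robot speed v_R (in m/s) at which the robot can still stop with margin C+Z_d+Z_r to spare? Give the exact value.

v_R_max = 19/10 m/s = 1.9000 m/s

at the boundary: (5/12)·v² + (53/50)·v + (-21109/6000) = 0
  disc = (53/50)² − 4·(5/12)·(-21109/6000) = 628849/90000 ; √disc = 793/300
  v_R = (−(53/50) + 793/300) / (2·(5/12)) = 19/10 m/s
check:
T_s = v_R/a_R = (19/10)/(6/5) = 1.5833 s
robot in T_r: 1.9000·0.0600 = 0.1140 m
braking distance = 1.9000²/(2·1.2000) = 1.5042 m
human closes 1.2000·1.6433 = 1.9720 m
residual clearance needed = 0.2000+0.0250+0.1000 = 0.3250 m
sum ≈ 0.1140+1.5042+1.9720+0.3250 ≈ 3.9152 m = S ✓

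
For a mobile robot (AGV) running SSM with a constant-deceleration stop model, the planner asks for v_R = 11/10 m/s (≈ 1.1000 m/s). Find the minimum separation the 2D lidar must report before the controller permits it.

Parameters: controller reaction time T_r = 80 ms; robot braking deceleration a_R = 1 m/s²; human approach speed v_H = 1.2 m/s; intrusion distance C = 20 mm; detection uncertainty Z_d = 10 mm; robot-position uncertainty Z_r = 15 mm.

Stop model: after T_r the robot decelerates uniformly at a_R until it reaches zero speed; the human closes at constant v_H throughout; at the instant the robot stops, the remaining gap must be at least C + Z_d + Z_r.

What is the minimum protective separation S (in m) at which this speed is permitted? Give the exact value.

S_min = 1077/500 m = 2.1540 m

T_s = v_R/a_R = (11/10)/1 = 1.1000 s
reaction-phase robot travel = 1.1000·0.0800 = 0.0880 m
braking distance = 1.1000²/(2·1.0000) = 0.6050 m
human over T_r+T_s: 1.2000·(0.0800+1.1000) = 1.4160 m
C+Z_d+Z_r = 0.0200+0.0100+0.0150 = 0.0450 m
S_min ≈ 0.0880+0.6050+1.4160+0.0450  ⇒  S_min = 1077/500 m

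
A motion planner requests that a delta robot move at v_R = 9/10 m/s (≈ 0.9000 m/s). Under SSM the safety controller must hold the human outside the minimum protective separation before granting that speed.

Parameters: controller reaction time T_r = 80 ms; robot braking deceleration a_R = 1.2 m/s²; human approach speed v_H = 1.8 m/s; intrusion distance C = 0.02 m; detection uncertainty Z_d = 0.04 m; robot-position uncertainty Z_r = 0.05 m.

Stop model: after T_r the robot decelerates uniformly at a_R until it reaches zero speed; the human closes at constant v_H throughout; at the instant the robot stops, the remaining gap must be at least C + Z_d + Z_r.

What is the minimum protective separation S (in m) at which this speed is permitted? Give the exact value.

S_min = 4027/2000 m = 2.0135 m

stop time T_s = (9/10)/(6/5) = 0.7500 s
reaction-phase robot travel = 0.9000·0.0800 = 0.0720 m
robot under decel: 0.9000²/(2·1.2000) = 0.3375 m
human over T_r+T_s: 1.8000·(0.0800+0.7500) = 1.4940 m
margins: 0.0200+0.0400+0.0500 = 0.1100 m
S_min ≈ 0.0720+0.3375+1.4940+0.1100  ⇒  S_min = 4027/2000 m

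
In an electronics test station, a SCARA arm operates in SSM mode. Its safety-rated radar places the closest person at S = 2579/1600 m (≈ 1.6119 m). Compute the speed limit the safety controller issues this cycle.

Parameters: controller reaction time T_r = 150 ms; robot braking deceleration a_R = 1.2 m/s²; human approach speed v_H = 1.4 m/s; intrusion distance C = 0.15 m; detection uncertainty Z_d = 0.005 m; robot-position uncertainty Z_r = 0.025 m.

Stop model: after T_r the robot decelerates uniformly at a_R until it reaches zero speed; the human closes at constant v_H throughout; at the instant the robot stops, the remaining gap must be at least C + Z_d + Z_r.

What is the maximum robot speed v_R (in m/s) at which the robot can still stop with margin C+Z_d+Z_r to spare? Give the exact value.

at the boundary: (5/12)·v² + (79/60)·v + (-391/320) = 0
  disc = (79/60)² − 4·(5/12)·(-391/320) = 54289/14400 ; √disc = 233/120
  v_R = (−(79/60) + 233/120) / (2·(5/12)) = 3/4 m/s
check:
braking lasts T_s = (3/4)/(6/5) = 0.6250 s
robot in T_r: 0.7500·0.1500 = 0.1125 m
robot covers 0.7500·0.6250 − ½·1.2000·0.6250² = 0.2344 m while stopping
person approaches 1.4000·(0.1500+0.6250) = 1.0850 m
C+Z_d+Z_r = 0.1500+0.0050+0.0250 = 0.1800 m
sum ≈ 0.1125+0.2344+1.0850+0.1800 ≈ 1.6119 m = S ✓

v_R_max = 3/4 m/s = 0.7500 m/s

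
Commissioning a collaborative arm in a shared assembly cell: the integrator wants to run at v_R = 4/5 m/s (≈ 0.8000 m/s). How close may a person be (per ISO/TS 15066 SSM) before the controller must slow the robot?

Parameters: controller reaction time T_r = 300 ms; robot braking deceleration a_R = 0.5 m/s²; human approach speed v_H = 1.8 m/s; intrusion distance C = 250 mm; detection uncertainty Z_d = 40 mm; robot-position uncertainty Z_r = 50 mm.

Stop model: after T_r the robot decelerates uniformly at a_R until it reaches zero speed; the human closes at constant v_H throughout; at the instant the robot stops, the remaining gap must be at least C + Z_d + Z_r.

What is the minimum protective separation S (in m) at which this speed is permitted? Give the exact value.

T_s = v_R/a_R = (4/5)/(1/2) = 1.6000 s
robot covers v_R·T_r = 0.8000·0.3000 = 0.2400 m before braking
robot covers 0.8000·1.6000 − ½·0.5000·1.6000² = 0.6400 m while stopping
human over T_r+T_s: 1.8000·(0.3000+1.6000) = 3.4200 m
C+Z_d+Z_r = 0.2500+0.0400+0.0500 = 0.3400 m
S_min ≈ 0.2400+0.6400+3.4200+0.3400  ⇒  S_min = 116/25 m

S_min = 116/25 m = 4.6400 m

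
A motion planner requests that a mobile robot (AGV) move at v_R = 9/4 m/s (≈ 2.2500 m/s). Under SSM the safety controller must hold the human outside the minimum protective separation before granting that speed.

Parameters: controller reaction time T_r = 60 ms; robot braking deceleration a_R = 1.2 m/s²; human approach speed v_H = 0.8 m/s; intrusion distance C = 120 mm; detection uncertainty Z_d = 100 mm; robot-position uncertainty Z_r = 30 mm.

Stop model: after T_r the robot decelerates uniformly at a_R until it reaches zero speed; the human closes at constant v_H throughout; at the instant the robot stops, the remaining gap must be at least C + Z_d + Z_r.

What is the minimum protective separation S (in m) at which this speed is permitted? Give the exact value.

T_s = v_R/a_R = (9/4)/(6/5) = 1.8750 s
reaction-phase robot travel = 2.2500·0.0600 = 0.1350 m
braking distance = 2.2500²/(2·1.2000) = 2.1094 m
human over T_r+T_s: 0.8000·(0.0600+1.8750) = 1.5480 m
margins: 0.1200+0.1000+0.0300 = 0.2500 m
S_min ≈ 0.1350+2.1094+1.5480+0.2500  ⇒  S_min = 32339/8000 m

S_min = 32339/8000 m = 4.0424 m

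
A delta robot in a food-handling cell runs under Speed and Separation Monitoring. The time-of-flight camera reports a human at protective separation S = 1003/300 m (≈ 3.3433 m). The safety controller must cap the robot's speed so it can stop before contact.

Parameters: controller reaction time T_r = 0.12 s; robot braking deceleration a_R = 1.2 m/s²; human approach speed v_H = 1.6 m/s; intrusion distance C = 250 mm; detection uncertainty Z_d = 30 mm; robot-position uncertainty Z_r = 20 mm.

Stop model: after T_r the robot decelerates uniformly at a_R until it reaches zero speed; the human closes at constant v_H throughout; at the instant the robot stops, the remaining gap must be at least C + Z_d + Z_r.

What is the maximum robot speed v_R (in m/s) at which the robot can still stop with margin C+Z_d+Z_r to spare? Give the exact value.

at the boundary: (5/12)·v² + (109/75)·v + (-4277/1500) = 0
  disc = (109/75)² − 4·(5/12)·(-4277/1500) = 17161/2500 ; √disc = 131/50
  v_R = (−(109/75) + 131/50) / (2·(5/12)) = 7/5 m/s
check:
T_s = v_R/a_R = (7/5)/(6/5) = 1.1667 s
reaction-phase robot travel = 1.4000·0.1200 = 0.1680 m
braking distance = 1.4000²/(2·1.2000) = 0.8167 m
human over T_r+T_s: 1.6000·(0.1200+1.1667) = 2.0587 m
C+Z_d+Z_r = 0.2500+0.0300+0.0200 = 0.3000 m
sum ≈ 0.1680+0.8167+2.0587+0.3000 ≈ 3.3433 m = S ✓

v_R_max = 7/5 m/s = 1.4000 m/s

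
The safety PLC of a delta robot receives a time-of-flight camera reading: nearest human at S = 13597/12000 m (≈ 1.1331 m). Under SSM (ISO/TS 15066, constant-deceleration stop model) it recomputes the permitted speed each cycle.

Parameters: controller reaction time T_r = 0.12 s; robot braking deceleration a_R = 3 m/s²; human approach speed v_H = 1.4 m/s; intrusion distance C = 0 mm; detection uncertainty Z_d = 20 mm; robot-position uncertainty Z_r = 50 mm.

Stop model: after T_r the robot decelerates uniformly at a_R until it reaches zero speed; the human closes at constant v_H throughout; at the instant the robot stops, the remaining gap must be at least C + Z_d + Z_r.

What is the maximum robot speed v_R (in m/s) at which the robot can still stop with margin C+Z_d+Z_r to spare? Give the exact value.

v_R_max = 23/20 m/s = 1.1500 m/s

collect terms ⇒ (1/6)·v_R² + (44/75)·v_R + (-10741/12000) = 0
  disc = (44/75)² − 4·(1/6)·(-10741/12000) = 9409/10000 ; √disc = 97/100
  v_R = (−(44/75) + 97/100) / (2·(1/6)) = 23/20 m/s
check:
T_s = v_R/a_R = (23/20)/3 = 0.3833 s
robot in T_r: 1.1500·0.1200 = 0.1380 m
robot under decel: 1.1500²/(2·3.0000) = 0.2204 m
person approaches 1.4000·(0.1200+0.3833) = 0.7047 m
C+Z_d+Z_r = 0.0000+0.0200+0.0500 = 0.0700 m
sum ≈ 0.1380+0.2204+0.7047+0.0700 ≈ 1.1331 m = S ✓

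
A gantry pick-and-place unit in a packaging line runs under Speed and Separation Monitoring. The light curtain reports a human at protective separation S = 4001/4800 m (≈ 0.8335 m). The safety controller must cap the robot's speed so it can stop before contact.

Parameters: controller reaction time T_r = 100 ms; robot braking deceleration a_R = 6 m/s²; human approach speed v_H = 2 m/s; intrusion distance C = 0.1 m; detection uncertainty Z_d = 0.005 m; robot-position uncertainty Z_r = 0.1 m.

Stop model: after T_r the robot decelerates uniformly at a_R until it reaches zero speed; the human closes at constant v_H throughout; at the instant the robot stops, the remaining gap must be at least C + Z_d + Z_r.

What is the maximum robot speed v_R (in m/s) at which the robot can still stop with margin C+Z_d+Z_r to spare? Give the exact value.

at the boundary: (1/12)·v² + (13/30)·v + (-2057/4800) = 0
  disc = (13/30)² − 4·(1/12)·(-2057/4800) = 529/1600 ; √disc = 23/40
  v_R = (−(13/30) + 23/40) / (2·(1/12)) = 17/20 m/s
check:
braking lasts T_s = (17/20)/6 = 0.1417 s
reaction-phase robot travel = 0.8500·0.1000 = 0.0850 m
braking distance = 0.8500²/(2·6.0000) = 0.0602 m
human over T_r+T_s: 2.0000·(0.1000+0.1417) = 0.4833 m
margins: 0.1000+0.0050+0.1000 = 0.2050 m
sum ≈ 0.0850+0.0602+0.4833+0.2050 ≈ 0.8335 m = S ✓

v_R_max = 17/20 m/s = 0.8500 m/s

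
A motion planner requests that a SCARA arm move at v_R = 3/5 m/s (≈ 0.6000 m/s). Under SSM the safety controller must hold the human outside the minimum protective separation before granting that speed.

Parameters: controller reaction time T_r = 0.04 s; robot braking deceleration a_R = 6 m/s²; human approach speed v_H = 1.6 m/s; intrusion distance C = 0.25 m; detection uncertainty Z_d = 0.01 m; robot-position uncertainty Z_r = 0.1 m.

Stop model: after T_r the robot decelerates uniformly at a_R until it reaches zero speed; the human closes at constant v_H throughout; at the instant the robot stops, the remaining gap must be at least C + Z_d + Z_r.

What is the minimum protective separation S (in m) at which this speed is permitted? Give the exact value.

S_min = 319/500 m = 0.6380 m

T_s = v_R/a_R = (3/5)/6 = 0.1000 s
robot covers v_R·T_r = 0.6000·0.0400 = 0.0240 m before braking
braking distance = 0.6000²/(2·6.0000) = 0.0300 m
human over T_r+T_s: 1.6000·(0.0400+0.1000) = 0.2240 m
residual clearance needed = 0.2500+0.0100+0.1000 = 0.3600 m
S_min ≈ 0.0240+0.0300+0.2240+0.3600  ⇒  S_min = 319/500 m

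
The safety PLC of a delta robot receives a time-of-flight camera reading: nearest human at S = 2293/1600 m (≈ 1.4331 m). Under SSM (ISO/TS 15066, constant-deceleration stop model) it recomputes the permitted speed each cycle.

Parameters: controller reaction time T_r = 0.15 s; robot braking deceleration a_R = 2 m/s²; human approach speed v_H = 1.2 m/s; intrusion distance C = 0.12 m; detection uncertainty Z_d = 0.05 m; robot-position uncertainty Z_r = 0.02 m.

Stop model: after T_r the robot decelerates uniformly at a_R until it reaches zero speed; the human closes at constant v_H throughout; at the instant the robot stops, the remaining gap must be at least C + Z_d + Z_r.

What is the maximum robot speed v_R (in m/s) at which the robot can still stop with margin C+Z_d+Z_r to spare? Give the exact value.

at the boundary: (1/4)·v² + (3/4)·v + (-1701/1600) = 0
  disc = (3/4)² − 4·(1/4)·(-1701/1600) = 2601/1600 ; √disc = 51/40
  v_R = (−(3/4) + 51/40) / (2·(1/4)) = 21/20 m/s
check:
braking lasts T_s = (21/20)/2 = 0.5250 s
robot in T_r: 1.0500·0.1500 = 0.1575 m
braking distance = 1.0500²/(2·2.0000) = 0.2756 m
human closes 1.2000·0.6750 = 0.8100 m
margins: 0.1200+0.0500+0.0200 = 0.1900 m
sum ≈ 0.1575+0.2756+0.8100+0.1900 ≈ 1.4331 m = S ✓

v_R_max = 21/20 m/s = 1.0500 m/s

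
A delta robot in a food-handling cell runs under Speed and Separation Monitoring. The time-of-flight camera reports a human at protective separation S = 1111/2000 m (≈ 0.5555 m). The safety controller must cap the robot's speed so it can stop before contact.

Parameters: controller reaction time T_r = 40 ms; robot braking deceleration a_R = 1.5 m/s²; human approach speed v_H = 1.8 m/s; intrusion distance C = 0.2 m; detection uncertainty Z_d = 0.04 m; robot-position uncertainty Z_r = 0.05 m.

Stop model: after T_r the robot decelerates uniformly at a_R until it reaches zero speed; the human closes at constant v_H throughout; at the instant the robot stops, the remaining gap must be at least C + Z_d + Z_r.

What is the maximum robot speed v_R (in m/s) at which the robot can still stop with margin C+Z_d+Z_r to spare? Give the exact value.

v_R_max = 3/20 m/s = 0.1500 m/s

quadratic (1/3)·v² + (31/25)·v + (-387/2000) = 0
  disc = (31/25)² − 4·(1/3)·(-387/2000) = 4489/2500 ; √disc = 67/50
  v_R = (−(31/25) + 67/50) / (2·(1/3)) = 3/20 m/s
check:
braking lasts T_s = (3/20)/(3/2) = 0.1000 s
reaction-phase robot travel = 0.1500·0.0400 = 0.0060 m
braking distance = 0.1500²/(2·1.5000) = 0.0075 m
human closes 1.8000·0.1400 = 0.2520 m
margins: 0.2000+0.0400+0.0500 = 0.2900 m
sum ≈ 0.0060+0.0075+0.2520+0.2900 ≈ 0.5555 m = S ✓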